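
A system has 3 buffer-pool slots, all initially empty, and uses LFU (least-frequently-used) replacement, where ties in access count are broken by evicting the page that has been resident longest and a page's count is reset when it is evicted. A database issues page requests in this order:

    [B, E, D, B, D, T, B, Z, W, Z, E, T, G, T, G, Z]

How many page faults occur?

B -> fault, frames (B)
E -> fault, frames (B E)
D -> fault, frames (B E D)
B -> hit
D -> hit
T -> fault, evict E, frames (B D T)
B -> hit
Z -> fault, evict T, frames (B D Z)
W -> fault, evict Z, frames (B D W)
Z -> fault, evict W, frames (B D Z)
E -> fault, evict Z, frames (B D E)
T -> fault, evict E, frames (B D T)
G -> fault, evict T, frames (B D G)
T -> fault, evict G, frames (B D T)
G -> fault, evict T, frames (B D G)
Z -> fault, evict G, frames (B D Z)
Page faults: 13.

13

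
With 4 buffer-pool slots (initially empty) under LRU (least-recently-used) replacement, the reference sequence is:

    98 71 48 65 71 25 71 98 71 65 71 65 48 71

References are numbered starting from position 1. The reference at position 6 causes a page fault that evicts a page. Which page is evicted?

98

pos 1: 98 → fault, frames [98]
pos 2: 71 → fault, frames [98, 71]
pos 3: 48 → fault, frames [98, 71, 48]
pos 4: 65 → fault, frames [98, 71, 48, 65]
pos 5: 71 → hit
pos 6: 25 → fault, evict 98, frames [48, 65, 71, 25]
At position 6, page 98 is evicted.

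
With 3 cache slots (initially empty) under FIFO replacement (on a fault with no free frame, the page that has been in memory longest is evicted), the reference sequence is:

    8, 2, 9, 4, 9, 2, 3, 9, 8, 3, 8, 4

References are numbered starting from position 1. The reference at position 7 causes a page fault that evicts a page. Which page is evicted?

2

pos 1: 8 → fault, frames (8)
pos 2: 2 → fault, frames (8 2)
pos 3: 9 → fault, frames (8 2 9)
pos 4: 4 → fault, evict 8, frames (2 9 4)
pos 5: 9 → hit
pos 6: 2 → hit
pos 7: 3 → fault, evict 2, frames (9 4 3)
At position 7, page 2 is evicted.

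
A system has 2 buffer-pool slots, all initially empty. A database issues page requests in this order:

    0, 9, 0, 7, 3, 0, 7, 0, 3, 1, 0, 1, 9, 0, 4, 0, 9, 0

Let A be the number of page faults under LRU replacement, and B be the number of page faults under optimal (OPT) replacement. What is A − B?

Under LRU: F F . F F F F . F F F . F F F . F . → 13 faults.
Under OPT: F F . F F . F . F F . . F . F . F . → 10 faults.
A − B = 13 − 10 = 3.

3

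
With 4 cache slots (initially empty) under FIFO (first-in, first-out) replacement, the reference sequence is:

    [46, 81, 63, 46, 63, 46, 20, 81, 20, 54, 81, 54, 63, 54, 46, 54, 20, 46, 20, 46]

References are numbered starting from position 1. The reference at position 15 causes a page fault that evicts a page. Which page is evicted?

81

pos 1: 46 -> fault, frames [46]
pos 2: 81 -> fault, frames [46, 81]
pos 3: 63 -> fault, frames [46, 81, 63]
pos 4: 46 -> hit
pos 5: 63 -> hit
pos 6: 46 -> hit
pos 7: 20 -> fault, frames [46, 81, 63, 20]
pos 8: 81 -> hit
pos 9: 20 -> hit
pos 10: 54 -> fault, evict 46, frames [81, 63, 20, 54]
pos 11: 81 -> hit
pos 12: 54 -> hit
pos 13: 63 -> hit
pos 14: 54 -> hit
pos 15: 46 -> fault, evict 81, frames [63, 20, 54, 46]
At position 15, page 81 is evicted.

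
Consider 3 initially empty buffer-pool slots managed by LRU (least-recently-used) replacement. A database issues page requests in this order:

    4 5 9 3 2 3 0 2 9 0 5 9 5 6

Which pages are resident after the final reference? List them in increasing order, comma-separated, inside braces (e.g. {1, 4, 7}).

4: fault, frames [4]
5: fault, frames [4, 5]
9: fault, frames [4, 5, 9]
3: fault, evict 4, frames [5, 9, 3]
2: fault, evict 5, frames [9, 3, 2]
3: hit
0: fault, evict 9, frames [2, 3, 0]
2: hit
9: fault, evict 3, frames [0, 2, 9]
0: hit
5: fault, evict 2, frames [9, 0, 5]
9: hit
5: hit
6: fault, evict 0, frames [9, 5, 6]

{5, 6, 9}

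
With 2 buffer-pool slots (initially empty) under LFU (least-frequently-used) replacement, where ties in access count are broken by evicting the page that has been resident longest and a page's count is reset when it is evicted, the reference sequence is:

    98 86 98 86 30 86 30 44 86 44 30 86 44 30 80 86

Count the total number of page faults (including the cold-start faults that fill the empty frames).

8

98 → fault, frames [98]
86 → fault, frames [98, 86]
98 → hit
86 → hit
30 → fault, evict 98, frames [86, 30]
86 → hit
30 → hit
44 → fault, evict 30, frames [86, 44]
86 → hit
44 → hit
30 → fault, evict 44, frames [86, 30]
86 → hit
44 → fault, evict 30, frames [86, 44]
30 → fault, evict 44, frames [86, 30]
80 → fault, evict 30, frames [86, 80]
86 → hit
Page faults: 8.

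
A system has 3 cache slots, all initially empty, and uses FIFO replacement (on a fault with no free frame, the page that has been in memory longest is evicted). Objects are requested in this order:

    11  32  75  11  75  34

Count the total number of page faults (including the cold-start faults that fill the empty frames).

11 -> miss, frames [11]
32 -> miss, frames [11, 32]
75 -> miss, frames [11, 32, 75]
11 -> hit
75 -> hit
34 -> miss, evict 11, frames [32, 75, 34]
Page faults: 4.

4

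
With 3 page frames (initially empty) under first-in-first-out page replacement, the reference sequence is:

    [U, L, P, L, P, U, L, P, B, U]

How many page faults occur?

U: miss, frames {U}
L: miss, frames {U,L}
P: miss, frames {U,L,P}
L: hit
P: hit
U: hit
L: hit
P: hit
B: miss, evict U, frames {L,P,B}
U: miss, evict L, frames {P,B,U}
Page faults: 5.

5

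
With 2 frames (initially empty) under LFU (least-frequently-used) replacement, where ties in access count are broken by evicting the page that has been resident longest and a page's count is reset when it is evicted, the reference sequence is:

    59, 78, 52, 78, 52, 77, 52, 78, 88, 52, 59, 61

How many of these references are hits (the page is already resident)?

59 -> miss, frames (59)
78 -> miss, frames (59 78)
52 -> miss, evict 59, frames (78 52)
78 -> hit
52 -> hit
77 -> miss, evict 78, frames (52 77)
52 -> hit
78 -> miss, evict 77, frames (52 78)
88 -> miss, evict 78, frames (52 88)
52 -> hit
59 -> miss, evict 88, frames (52 59)
61 -> miss, evict 59, frames (52 61)
Hits: 4.

4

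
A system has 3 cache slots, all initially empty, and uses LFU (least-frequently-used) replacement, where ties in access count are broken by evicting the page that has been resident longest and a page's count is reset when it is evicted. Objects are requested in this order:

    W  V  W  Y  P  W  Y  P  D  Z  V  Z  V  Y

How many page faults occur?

10

W: miss, frames {W}
V: miss, frames {W,V}
W: hit
Y: miss, frames {W,V,Y}
P: miss, evict V, frames {W,Y,P}
W: hit
Y: hit
P: hit
D: miss, evict Y, frames {W,P,D}
Z: miss, evict D, frames {W,P,Z}
V: miss, evict Z, frames {W,P,V}
Z: miss, evict V, frames {W,P,Z}
V: miss, evict Z, frames {W,P,V}
Y: miss, evict V, frames {W,P,Y}
Page faults: 10.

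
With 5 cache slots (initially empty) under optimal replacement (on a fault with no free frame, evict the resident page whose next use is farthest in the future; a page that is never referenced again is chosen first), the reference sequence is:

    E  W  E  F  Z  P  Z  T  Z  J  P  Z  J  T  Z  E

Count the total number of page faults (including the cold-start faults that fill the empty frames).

7

E → miss, frames {E}
W → miss, frames {E,W}
E → hit
F → miss, frames {E,W,F}
Z → miss, frames {E,W,F,Z}
P → miss, frames {E,W,F,Z,P}
Z → hit
T → miss, evict F, frames {E,W,Z,P,T}
Z → hit
J → miss, evict W, frames {E,Z,P,T,J}
P → hit
Z → hit
J → hit
T → hit
Z → hit
E → hit
Page faults: 7.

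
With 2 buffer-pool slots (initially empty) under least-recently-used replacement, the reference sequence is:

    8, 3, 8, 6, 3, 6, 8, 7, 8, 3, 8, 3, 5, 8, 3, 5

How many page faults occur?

11

8: fault, frames (8)
3: fault, frames (8 3)
8: hit
6: fault, evict 3, frames (8 6)
3: fault, evict 8, frames (6 3)
6: hit
8: fault, evict 3, frames (6 8)
7: fault, evict 6, frames (8 7)
8: hit
3: fault, evict 7, frames (8 3)
8: hit
3: hit
5: fault, evict 8, frames (3 5)
8: fault, evict 3, frames (5 8)
3: fault, evict 5, frames (8 3)
5: fault, evict 8, frames (3 5)
Page faults: 11.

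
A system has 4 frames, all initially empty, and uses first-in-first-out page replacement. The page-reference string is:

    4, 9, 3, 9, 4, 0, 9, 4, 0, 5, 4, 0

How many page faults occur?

6

4 → fault, frames (4)
9 → fault, frames (4 9)
3 → fault, frames (4 9 3)
9 → hit
4 → hit
0 → fault, frames (4 9 3 0)
9 → hit
4 → hit
0 → hit
5 → fault, evict 4, frames (9 3 0 5)
4 → fault, evict 9, frames (3 0 5 4)
0 → hit
Page faults: 6.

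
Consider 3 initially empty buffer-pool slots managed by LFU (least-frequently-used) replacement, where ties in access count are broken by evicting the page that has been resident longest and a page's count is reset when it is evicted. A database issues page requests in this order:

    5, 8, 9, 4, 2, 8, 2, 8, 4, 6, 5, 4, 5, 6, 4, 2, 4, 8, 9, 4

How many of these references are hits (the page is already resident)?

5: miss, frames (5)
8: miss, frames (5 8)
9: miss, frames (5 8 9)
4: miss, evict 5, frames (8 9 4)
2: miss, evict 8, frames (9 4 2)
8: miss, evict 9, frames (4 2 8)
2: hit
8: hit
4: hit
6: miss, evict 4, frames (2 8 6)
5: miss, evict 6, frames (2 8 5)
4: miss, evict 5, frames (2 8 4)
5: miss, evict 4, frames (2 8 5)
6: miss, evict 5, frames (2 8 6)
4: miss, evict 6, frames (2 8 4)
2: hit
4: hit
8: hit
9: miss, evict 4, frames (2 8 9)
4: miss, evict 9, frames (2 8 4)
Hits: 6.

6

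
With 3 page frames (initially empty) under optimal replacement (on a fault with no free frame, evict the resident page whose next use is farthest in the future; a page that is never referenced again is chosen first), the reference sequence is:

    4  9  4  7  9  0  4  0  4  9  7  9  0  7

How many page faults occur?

5

4 → fault, frames (4)
9 → fault, frames (4 9)
4 → hit
7 → fault, frames (4 9 7)
9 → hit
0 → fault, evict 7, frames (4 9 0)
4 → hit
0 → hit
4 → hit
9 → hit
7 → fault, evict 4, frames (9 0 7)
9 → hit
0 → hit
7 → hit
Page faults: 5.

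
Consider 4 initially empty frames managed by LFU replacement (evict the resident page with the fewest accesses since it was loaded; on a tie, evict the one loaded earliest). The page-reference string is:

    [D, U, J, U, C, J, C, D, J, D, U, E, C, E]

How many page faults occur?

D -> fault, frames {D}
U -> fault, frames {D,U}
J -> fault, frames {D,U,J}
U -> hit
C -> fault, frames {D,U,J,C}
J -> hit
C -> hit
D -> hit
J -> hit
D -> hit
U -> hit
E -> fault, evict C, frames {D,U,J,E}
C -> fault, evict E, frames {D,U,J,C}
E -> fault, evict C, frames {D,U,J,E}
Page faults: 7.

7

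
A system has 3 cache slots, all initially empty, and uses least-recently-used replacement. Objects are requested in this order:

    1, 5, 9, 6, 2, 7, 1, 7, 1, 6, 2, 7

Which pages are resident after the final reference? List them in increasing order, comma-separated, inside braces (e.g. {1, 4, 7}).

1 → fault, frames (1)
5 → fault, frames (1 5)
9 → fault, frames (1 5 9)
6 → fault, evict 1, frames (5 9 6)
2 → fault, evict 5, frames (9 6 2)
7 → fault, evict 9, frames (6 2 7)
1 → fault, evict 6, frames (2 7 1)
7 → hit
1 → hit
6 → fault, evict 2, frames (7 1 6)
2 → fault, evict 7, frames (1 6 2)
7 → fault, evict 1, frames (6 2 7)

{2, 6, 7}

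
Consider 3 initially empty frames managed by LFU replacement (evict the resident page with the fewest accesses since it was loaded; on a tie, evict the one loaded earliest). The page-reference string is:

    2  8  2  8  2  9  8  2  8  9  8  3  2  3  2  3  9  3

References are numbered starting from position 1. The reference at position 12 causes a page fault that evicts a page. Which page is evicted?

pos 1: 2: miss, frames (2)
pos 2: 8: miss, frames (2 8)
pos 3: 2: hit
pos 4: 8: hit
pos 5: 2: hit
pos 6: 9: miss, frames (2 8 9)
pos 7: 8: hit
pos 8: 2: hit
pos 9: 8: hit
pos 10: 9: hit
pos 11: 8: hit
pos 12: 3: miss, evict 9, frames (2 8 3)
At position 12, page 9 is evicted.

9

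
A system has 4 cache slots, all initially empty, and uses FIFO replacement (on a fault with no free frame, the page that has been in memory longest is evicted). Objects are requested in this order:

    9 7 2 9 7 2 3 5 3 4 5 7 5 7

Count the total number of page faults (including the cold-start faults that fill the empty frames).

7

9: miss, frames [9]
7: miss, frames [9, 7]
2: miss, frames [9, 7, 2]
9: hit
7: hit
2: hit
3: miss, frames [9, 7, 2, 3]
5: miss, evict 9, frames [7, 2, 3, 5]
3: hit
4: miss, evict 7, frames [2, 3, 5, 4]
5: hit
7: miss, evict 2, frames [3, 5, 4, 7]
5: hit
7: hit
Page faults: 7.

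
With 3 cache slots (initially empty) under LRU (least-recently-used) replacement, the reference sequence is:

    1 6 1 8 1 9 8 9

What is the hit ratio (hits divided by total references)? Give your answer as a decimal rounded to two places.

1: fault, frames (1)
6: fault, frames (1 6)
1: hit
8: fault, frames (6 1 8)
1: hit
9: fault, evict 6, frames (8 1 9)
8: hit
9: hit
Hits: 4 of 8 references → 4/8 = 0.5000.

0.50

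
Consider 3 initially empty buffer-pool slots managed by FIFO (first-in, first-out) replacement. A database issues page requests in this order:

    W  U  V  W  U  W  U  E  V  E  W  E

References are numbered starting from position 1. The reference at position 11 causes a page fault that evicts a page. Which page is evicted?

pos 1: W -> fault, frames [W]
pos 2: U -> fault, frames [W, U]
pos 3: V -> fault, frames [W, U, V]
pos 4: W -> hit
pos 5: U -> hit
pos 6: W -> hit
pos 7: U -> hit
pos 8: E -> fault, evict W, frames [U, V, E]
pos 9: V -> hit
pos 10: E -> hit
pos 11: W -> fault, evict U, frames [V, E, W]
At position 11, page U is evicted.

U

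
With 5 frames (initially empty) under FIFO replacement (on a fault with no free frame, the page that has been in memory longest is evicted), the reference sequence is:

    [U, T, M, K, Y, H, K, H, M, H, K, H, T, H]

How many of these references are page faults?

U -> fault, frames {U}
T -> fault, frames {U,T}
M -> fault, frames {U,T,M}
K -> fault, frames {U,T,M,K}
Y -> fault, frames {U,T,M,K,Y}
H -> fault, evict U, frames {T,M,K,Y,H}
K -> hit
H -> hit
M -> hit
H -> hit
K -> hit
H -> hit
T -> hit
H -> hit
Page faults: 6.

6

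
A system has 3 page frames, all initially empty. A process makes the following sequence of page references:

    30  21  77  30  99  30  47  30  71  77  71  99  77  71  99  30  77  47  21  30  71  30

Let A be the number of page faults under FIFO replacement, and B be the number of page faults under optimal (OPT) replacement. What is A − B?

Under FIFO: F F F . F F F . F F . F . . . F . F F . F F → 14 faults.
Under OPT: F F F . F . F . F . . F . . . F . F F . . . → 10 faults.
A − B = 14 − 10 = 4.

4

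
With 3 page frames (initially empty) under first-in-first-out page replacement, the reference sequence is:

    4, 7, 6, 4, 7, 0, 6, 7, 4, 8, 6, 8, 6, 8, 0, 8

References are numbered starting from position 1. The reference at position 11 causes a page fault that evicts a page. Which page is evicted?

pos 1: 4 → fault, frames (4)
pos 2: 7 → fault, frames (4 7)
pos 3: 6 → fault, frames (4 7 6)
pos 4: 4 → hit
pos 5: 7 → hit
pos 6: 0 → fault, evict 4, frames (7 6 0)
pos 7: 6 → hit
pos 8: 7 → hit
pos 9: 4 → fault, evict 7, frames (6 0 4)
pos 10: 8 → fault, evict 6, frames (0 4 8)
pos 11: 6 → fault, evict 0, frames (4 8 6)
At position 11, page 0 is evicted.

0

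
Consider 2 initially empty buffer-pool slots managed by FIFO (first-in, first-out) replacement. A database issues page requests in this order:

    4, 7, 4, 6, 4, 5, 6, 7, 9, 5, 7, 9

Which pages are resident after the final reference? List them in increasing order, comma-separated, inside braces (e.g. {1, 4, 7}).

4 → fault, frames {4}
7 → fault, frames {4,7}
4 → hit
6 → fault, evict 4, frames {7,6}
4 → fault, evict 7, frames {6,4}
5 → fault, evict 6, frames {4,5}
6 → fault, evict 4, frames {5,6}
7 → fault, evict 5, frames {6,7}
9 → fault, evict 6, frames {7,9}
5 → fault, evict 7, frames {9,5}
7 → fault, evict 9, frames {5,7}
9 → fault, evict 5, frames {7,9}

{7, 9}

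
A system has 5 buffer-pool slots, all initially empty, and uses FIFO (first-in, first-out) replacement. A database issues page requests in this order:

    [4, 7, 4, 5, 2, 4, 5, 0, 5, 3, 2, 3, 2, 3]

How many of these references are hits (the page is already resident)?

4 -> fault, frames {4}
7 -> fault, frames {4,7}
4 -> hit
5 -> fault, frames {4,7,5}
2 -> fault, frames {4,7,5,2}
4 -> hit
5 -> hit
0 -> fault, frames {4,7,5,2,0}
5 -> hit
3 -> fault, evict 4, frames {7,5,2,0,3}
2 -> hit
3 -> hit
2 -> hit
3 -> hit
Hits: 8.

8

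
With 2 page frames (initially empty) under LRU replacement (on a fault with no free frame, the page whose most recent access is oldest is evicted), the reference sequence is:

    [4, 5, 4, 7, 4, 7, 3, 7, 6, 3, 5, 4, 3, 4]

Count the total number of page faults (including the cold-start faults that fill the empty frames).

9

4 → fault, frames {4}
5 → fault, frames {4,5}
4 → hit
7 → fault, evict 5, frames {4,7}
4 → hit
7 → hit
3 → fault, evict 4, frames {7,3}
7 → hit
6 → fault, evict 3, frames {7,6}
3 → fault, evict 7, frames {6,3}
5 → fault, evict 6, frames {3,5}
4 → fault, evict 3, frames {5,4}
3 → fault, evict 5, frames {4,3}
4 → hit
Page faults: 9.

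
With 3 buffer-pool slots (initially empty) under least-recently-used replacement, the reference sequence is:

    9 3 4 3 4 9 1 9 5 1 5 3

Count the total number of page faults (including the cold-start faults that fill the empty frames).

9 → miss, frames {9}
3 → miss, frames {9,3}
4 → miss, frames {9,3,4}
3 → hit
4 → hit
9 → hit
1 → miss, evict 3, frames {4,9,1}
9 → hit
5 → miss, evict 4, frames {1,9,5}
1 → hit
5 → hit
3 → miss, evict 9, frames {1,5,3}
Page faults: 6.

6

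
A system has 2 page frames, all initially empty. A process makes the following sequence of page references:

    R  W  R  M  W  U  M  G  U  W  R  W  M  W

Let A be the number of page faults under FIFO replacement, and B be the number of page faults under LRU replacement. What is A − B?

-2

Under FIFO: F F . F . F . F . F F . F F → 9 faults.
Under LRU: F F . F F F F F F F F . F . → 11 faults.
A − B = 9 − 11 = -2.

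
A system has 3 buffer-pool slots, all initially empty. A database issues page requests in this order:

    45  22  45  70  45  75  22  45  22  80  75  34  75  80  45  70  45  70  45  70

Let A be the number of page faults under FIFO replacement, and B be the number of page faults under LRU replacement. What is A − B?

1

Under FIFO: F F . F . F . F F F F F . . F F . . . . → 11 faults.
Under LRU: F F . F . F F . . F F F . . F F . . . . → 10 faults.
A − B = 11 − 10 = 1.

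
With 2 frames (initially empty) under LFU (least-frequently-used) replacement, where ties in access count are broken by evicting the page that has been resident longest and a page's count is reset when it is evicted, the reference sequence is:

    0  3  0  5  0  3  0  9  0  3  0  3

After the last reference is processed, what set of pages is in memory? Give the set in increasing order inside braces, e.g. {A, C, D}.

{0, 3}

0: miss, frames [0]
3: miss, frames [0, 3]
0: hit
5: miss, evict 3, frames [0, 5]
0: hit
3: miss, evict 5, frames [0, 3]
0: hit
9: miss, evict 3, frames [0, 9]
0: hit
3: miss, evict 9, frames [0, 3]
0: hit
3: hit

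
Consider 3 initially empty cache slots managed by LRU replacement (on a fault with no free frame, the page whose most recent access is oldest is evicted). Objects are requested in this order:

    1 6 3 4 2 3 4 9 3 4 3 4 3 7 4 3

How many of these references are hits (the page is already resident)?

1 → fault, frames {1}
6 → fault, frames {1,6}
3 → fault, frames {1,6,3}
4 → fault, evict 1, frames {6,3,4}
2 → fault, evict 6, frames {3,4,2}
3 → hit
4 → hit
9 → fault, evict 2, frames {3,4,9}
3 → hit
4 → hit
3 → hit
4 → hit
3 → hit
7 → fault, evict 9, frames {4,3,7}
4 → hit
3 → hit
Hits: 9.

9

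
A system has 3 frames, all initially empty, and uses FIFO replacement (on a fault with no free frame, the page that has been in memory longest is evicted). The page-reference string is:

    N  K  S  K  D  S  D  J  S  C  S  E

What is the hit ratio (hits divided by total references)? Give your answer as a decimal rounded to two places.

0.33

N -> fault, frames {N}
K -> fault, frames {N,K}
S -> fault, frames {N,K,S}
K -> hit
D -> fault, evict N, frames {K,S,D}
S -> hit
D -> hit
J -> fault, evict K, frames {S,D,J}
S -> hit
C -> fault, evict S, frames {D,J,C}
S -> fault, evict D, frames {J,C,S}
E -> fault, evict J, frames {C,S,E}
Hits: 4 of 12 references → 4/12 = 0.3333.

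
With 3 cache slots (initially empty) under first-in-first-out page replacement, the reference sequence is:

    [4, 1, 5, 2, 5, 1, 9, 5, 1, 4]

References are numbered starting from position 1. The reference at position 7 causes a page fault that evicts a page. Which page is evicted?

pos 1: 4 -> miss, frames {4}
pos 2: 1 -> miss, frames {4,1}
pos 3: 5 -> miss, frames {4,1,5}
pos 4: 2 -> miss, evict 4, frames {1,5,2}
pos 5: 5 -> hit
pos 6: 1 -> hit
pos 7: 9 -> miss, evict 1, frames {5,2,9}
At position 7, page 1 is evicted.

1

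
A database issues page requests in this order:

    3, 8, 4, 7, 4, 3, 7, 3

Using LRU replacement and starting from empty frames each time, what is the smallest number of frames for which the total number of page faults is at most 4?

f=1: 8 faults
f=2: 6 faults
f=3: 5 faults
f=4: 4 faults
Smallest f with faults ≤ 4 is 4.

4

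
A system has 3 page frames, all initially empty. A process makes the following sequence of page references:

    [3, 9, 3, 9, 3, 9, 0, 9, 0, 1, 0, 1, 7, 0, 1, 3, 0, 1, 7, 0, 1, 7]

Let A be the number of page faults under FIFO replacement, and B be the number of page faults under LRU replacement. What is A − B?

2

Under FIFO: F F . . . . F . . F . . F . . F F F F . . . → 9 faults.
Under LRU: F F . . . . F . . F . . F . . F . . F . . . → 7 faults.
A − B = 9 − 7 = 2.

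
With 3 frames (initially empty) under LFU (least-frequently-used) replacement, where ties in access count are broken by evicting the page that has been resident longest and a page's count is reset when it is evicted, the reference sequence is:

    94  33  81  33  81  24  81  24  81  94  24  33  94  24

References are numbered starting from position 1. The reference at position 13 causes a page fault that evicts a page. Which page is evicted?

pos 1: 94 → miss, frames [94]
pos 2: 33 → miss, frames [94, 33]
pos 3: 81 → miss, frames [94, 33, 81]
pos 4: 33 → hit
pos 5: 81 → hit
pos 6: 24 → miss, evict 94, frames [33, 81, 24]
pos 7: 81 → hit
pos 8: 24 → hit
pos 9: 81 → hit
pos 10: 94 → miss, evict 33, frames [81, 24, 94]
pos 11: 24 → hit
pos 12: 33 → miss, evict 94, frames [81, 24, 33]
pos 13: 94 → miss, evict 33, frames [81, 24, 94]
At position 13, page 33 is evicted.

33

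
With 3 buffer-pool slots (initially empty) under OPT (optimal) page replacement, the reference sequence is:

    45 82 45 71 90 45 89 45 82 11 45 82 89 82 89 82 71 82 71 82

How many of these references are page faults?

45 -> fault, frames (45)
82 -> fault, frames (45 82)
45 -> hit
71 -> fault, frames (45 82 71)
90 -> fault, evict 71, frames (45 82 90)
45 -> hit
89 -> fault, evict 90, frames (45 82 89)
45 -> hit
82 -> hit
11 -> fault, evict 89, frames (45 82 11)
45 -> hit
82 -> hit
89 -> fault, evict 11, frames (45 82 89)
82 -> hit
89 -> hit
82 -> hit
71 -> fault, evict 89, frames (45 82 71)
82 -> hit
71 -> hit
82 -> hit
Page faults: 8.

8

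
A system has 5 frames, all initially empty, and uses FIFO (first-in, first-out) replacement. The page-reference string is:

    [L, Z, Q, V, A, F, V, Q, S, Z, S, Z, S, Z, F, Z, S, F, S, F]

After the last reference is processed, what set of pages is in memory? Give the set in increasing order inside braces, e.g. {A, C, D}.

L -> fault, frames [L]
Z -> fault, frames [L, Z]
Q -> fault, frames [L, Z, Q]
V -> fault, frames [L, Z, Q, V]
A -> fault, frames [L, Z, Q, V, A]
F -> fault, evict L, frames [Z, Q, V, A, F]
V -> hit
Q -> hit
S -> fault, evict Z, frames [Q, V, A, F, S]
Z -> fault, evict Q, frames [V, A, F, S, Z]
S -> hit
Z -> hit
S -> hit
Z -> hit
F -> hit
Z -> hit
S -> hit
F -> hit
S -> hit
F -> hit

{A, F, S, V, Z}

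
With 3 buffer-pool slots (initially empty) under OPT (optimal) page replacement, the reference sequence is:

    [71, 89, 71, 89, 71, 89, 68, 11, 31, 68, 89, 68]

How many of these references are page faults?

5

71: miss, frames {71}
89: miss, frames {71,89}
71: hit
89: hit
71: hit
89: hit
68: miss, frames {71,89,68}
11: miss, evict 71, frames {89,68,11}
31: miss, evict 11, frames {89,68,31}
68: hit
89: hit
68: hit
Page faults: 5.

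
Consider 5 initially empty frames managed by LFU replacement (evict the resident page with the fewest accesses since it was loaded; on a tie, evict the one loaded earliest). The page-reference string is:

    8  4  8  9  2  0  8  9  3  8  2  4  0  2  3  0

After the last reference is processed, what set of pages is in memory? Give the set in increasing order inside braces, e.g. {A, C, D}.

{0, 2, 3, 8, 9}

8 -> miss, frames (8)
4 -> miss, frames (8 4)
8 -> hit
9 -> miss, frames (8 4 9)
2 -> miss, frames (8 4 9 2)
0 -> miss, frames (8 4 9 2 0)
8 -> hit
9 -> hit
3 -> miss, evict 4, frames (8 9 2 0 3)
8 -> hit
2 -> hit
4 -> miss, evict 0, frames (8 9 2 3 4)
0 -> miss, evict 3, frames (8 9 2 4 0)
2 -> hit
3 -> miss, evict 4, frames (8 9 2 0 3)
0 -> hit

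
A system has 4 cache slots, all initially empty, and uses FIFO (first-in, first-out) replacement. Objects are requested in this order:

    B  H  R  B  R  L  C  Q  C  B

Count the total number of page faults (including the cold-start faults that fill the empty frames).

B -> miss, frames (B)
H -> miss, frames (B H)
R -> miss, frames (B H R)
B -> hit
R -> hit
L -> miss, frames (B H R L)
C -> miss, evict B, frames (H R L C)
Q -> miss, evict H, frames (R L C Q)
C -> hit
B -> miss, evict R, frames (L C Q B)
Page faults: 7.

7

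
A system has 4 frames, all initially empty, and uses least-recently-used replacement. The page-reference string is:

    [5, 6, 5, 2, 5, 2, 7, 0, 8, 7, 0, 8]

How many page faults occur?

5 → fault, frames [5]
6 → fault, frames [5, 6]
5 → hit
2 → fault, frames [6, 5, 2]
5 → hit
2 → hit
7 → fault, frames [6, 5, 2, 7]
0 → fault, evict 6, frames [5, 2, 7, 0]
8 → fault, evict 5, frames [2, 7, 0, 8]
7 → hit
0 → hit
8 → hit
Page faults: 6.

6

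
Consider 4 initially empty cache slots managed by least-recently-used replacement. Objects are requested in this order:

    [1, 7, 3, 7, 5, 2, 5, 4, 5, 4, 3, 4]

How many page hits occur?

1 → fault, frames {1}
7 → fault, frames {1,7}
3 → fault, frames {1,7,3}
7 → hit
5 → fault, frames {1,3,7,5}
2 → fault, evict 1, frames {3,7,5,2}
5 → hit
4 → fault, evict 3, frames {7,2,5,4}
5 → hit
4 → hit
3 → fault, evict 7, frames {2,5,4,3}
4 → hit
Hits: 5.

5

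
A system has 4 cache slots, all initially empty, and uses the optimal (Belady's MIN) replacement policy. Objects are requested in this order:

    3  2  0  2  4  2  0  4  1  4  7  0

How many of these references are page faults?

6

3 -> miss, frames {3}
2 -> miss, frames {3,2}
0 -> miss, frames {3,2,0}
2 -> hit
4 -> miss, frames {3,2,0,4}
2 -> hit
0 -> hit
4 -> hit
1 -> miss, evict 2, frames {3,0,4,1}
4 -> hit
7 -> miss, evict 1, frames {3,0,4,7}
0 -> hit
Page faults: 6.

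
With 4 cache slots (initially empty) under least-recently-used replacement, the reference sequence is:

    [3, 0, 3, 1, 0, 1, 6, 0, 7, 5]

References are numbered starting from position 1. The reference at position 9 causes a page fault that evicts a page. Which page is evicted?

3

pos 1: 3 -> miss, frames {3}
pos 2: 0 -> miss, frames {3,0}
pos 3: 3 -> hit
pos 4: 1 -> miss, frames {0,3,1}
pos 5: 0 -> hit
pos 6: 1 -> hit
pos 7: 6 -> miss, frames {3,0,1,6}
pos 8: 0 -> hit
pos 9: 7 -> miss, evict 3, frames {1,6,0,7}
At position 9, page 3 is evicted.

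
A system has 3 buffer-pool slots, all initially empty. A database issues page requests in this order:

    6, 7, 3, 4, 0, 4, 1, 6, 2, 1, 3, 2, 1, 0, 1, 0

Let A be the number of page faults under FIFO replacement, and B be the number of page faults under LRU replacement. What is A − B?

1

Under FIFO: F F F F F . F F F . F . F F . . → 11 faults.
Under LRU: F F F F F . F F F . F . . F . . → 10 faults.
A − B = 11 − 10 = 1.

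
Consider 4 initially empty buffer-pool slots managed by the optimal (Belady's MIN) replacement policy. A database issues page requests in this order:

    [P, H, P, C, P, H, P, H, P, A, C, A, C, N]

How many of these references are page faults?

5

P: miss, frames (P)
H: miss, frames (P H)
P: hit
C: miss, frames (P H C)
P: hit
H: hit
P: hit
H: hit
P: hit
A: miss, frames (P H C A)
C: hit
A: hit
C: hit
N: miss, evict A, frames (P H C N)
Page faults: 5.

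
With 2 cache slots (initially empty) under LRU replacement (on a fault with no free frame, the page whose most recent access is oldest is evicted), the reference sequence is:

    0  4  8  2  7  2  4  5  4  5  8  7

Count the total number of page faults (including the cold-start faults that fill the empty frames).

9

0 -> miss, frames (0)
4 -> miss, frames (0 4)
8 -> miss, evict 0, frames (4 8)
2 -> miss, evict 4, frames (8 2)
7 -> miss, evict 8, frames (2 7)
2 -> hit
4 -> miss, evict 7, frames (2 4)
5 -> miss, evict 2, frames (4 5)
4 -> hit
5 -> hit
8 -> miss, evict 4, frames (5 8)
7 -> miss, evict 5, frames (8 7)
Page faults: 9.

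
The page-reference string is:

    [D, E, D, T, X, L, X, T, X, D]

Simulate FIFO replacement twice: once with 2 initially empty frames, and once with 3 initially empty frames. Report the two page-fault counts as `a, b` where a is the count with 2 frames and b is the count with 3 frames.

8, 6

2 frames: F F . F F F . F F F → 8 faults.
3 frames: F F . F F F . . . F → 6 faults.
6 < 8: adding a frame reduced faults, as is typical.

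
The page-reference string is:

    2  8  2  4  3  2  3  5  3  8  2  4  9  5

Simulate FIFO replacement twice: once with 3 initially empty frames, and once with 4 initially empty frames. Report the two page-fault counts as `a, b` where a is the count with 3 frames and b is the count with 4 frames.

3 frames: F F . F F F . F . F . F F F → 10 faults.
4 frames: F F . F F . . F . . F . F . → 7 faults.
7 < 10: adding a frame reduced faults, as is typical.

10, 7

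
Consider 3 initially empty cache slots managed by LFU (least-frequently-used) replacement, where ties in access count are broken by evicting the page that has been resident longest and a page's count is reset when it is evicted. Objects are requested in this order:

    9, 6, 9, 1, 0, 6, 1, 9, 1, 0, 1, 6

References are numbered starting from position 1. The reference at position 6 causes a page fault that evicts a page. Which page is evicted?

pos 1: 9 → fault, frames (9)
pos 2: 6 → fault, frames (9 6)
pos 3: 9 → hit
pos 4: 1 → fault, frames (9 6 1)
pos 5: 0 → fault, evict 6, frames (9 1 0)
pos 6: 6 → fault, evict 1, frames (9 0 6)
At position 6, page 1 is evicted.

1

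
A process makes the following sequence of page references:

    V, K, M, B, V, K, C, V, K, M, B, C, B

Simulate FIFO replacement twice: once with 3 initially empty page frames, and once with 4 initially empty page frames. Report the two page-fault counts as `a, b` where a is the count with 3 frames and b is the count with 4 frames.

3 frames: F F F F F F F . . F F . . → 9 faults.
4 frames: F F F F . . F F F F F F . → 10 faults.
10 > 9: adding a frame increased faults — Belady's anomaly.

9, 10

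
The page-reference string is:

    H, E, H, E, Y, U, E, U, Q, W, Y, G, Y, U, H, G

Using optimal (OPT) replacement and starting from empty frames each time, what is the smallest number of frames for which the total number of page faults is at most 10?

2

f=1: 16 faults
f=2: 10 faults
f=3: 8 faults
f=4: 7 faults
f=5: 7 faults
f=6: 7 faults
f=7: 7 faults
Smallest f with faults ≤ 10 is 2.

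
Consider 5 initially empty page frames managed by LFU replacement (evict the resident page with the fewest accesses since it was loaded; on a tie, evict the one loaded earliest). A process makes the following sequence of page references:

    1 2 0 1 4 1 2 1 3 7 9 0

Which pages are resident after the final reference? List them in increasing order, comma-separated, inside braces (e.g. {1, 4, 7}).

1 → fault, frames {1}
2 → fault, frames {1,2}
0 → fault, frames {1,2,0}
1 → hit
4 → fault, frames {1,2,0,4}
1 → hit
2 → hit
1 → hit
3 → fault, frames {1,2,0,4,3}
7 → fault, evict 0, frames {1,2,4,3,7}
9 → fault, evict 4, frames {1,2,3,7,9}
0 → fault, evict 3, frames {1,2,7,9,0}

{0, 1, 2, 7, 9}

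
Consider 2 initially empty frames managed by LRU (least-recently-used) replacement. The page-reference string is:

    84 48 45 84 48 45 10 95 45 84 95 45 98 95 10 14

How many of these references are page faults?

84: miss, frames [84]
48: miss, frames [84, 48]
45: miss, evict 84, frames [48, 45]
84: miss, evict 48, frames [45, 84]
48: miss, evict 45, frames [84, 48]
45: miss, evict 84, frames [48, 45]
10: miss, evict 48, frames [45, 10]
95: miss, evict 45, frames [10, 95]
45: miss, evict 10, frames [95, 45]
84: miss, evict 95, frames [45, 84]
95: miss, evict 45, frames [84, 95]
45: miss, evict 84, frames [95, 45]
98: miss, evict 95, frames [45, 98]
95: miss, evict 45, frames [98, 95]
10: miss, evict 98, frames [95, 10]
14: miss, evict 95, frames [10, 14]
Page faults: 16.

16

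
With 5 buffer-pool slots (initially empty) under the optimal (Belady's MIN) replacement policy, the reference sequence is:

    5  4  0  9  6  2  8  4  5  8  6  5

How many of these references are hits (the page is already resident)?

5 → fault, frames [5]
4 → fault, frames [5, 4]
0 → fault, frames [5, 4, 0]
9 → fault, frames [5, 4, 0, 9]
6 → fault, frames [5, 4, 0, 9, 6]
2 → fault, evict 9, frames [5, 4, 0, 6, 2]
8 → fault, evict 2, frames [5, 4, 0, 6, 8]
4 → hit
5 → hit
8 → hit
6 → hit
5 → hit
Hits: 5.

5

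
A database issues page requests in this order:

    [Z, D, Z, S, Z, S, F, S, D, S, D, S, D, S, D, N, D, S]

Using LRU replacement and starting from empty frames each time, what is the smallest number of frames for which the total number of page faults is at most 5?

4

f=1: 18 faults
f=2: 7 faults
f=3: 6 faults
f=4: 5 faults
f=5: 5 faults
Smallest f with faults ≤ 5 is 4.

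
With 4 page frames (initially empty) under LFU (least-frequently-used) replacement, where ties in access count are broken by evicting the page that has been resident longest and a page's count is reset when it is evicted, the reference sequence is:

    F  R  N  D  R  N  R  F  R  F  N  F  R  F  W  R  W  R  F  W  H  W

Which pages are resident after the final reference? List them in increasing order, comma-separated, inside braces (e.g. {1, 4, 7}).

{F, H, R, W}

F → miss, frames (F)
R → miss, frames (F R)
N → miss, frames (F R N)
D → miss, frames (F R N D)
R → hit
N → hit
R → hit
F → hit
R → hit
F → hit
N → hit
F → hit
R → hit
F → hit
W → miss, evict D, frames (F R N W)
R → hit
W → hit
R → hit
F → hit
W → hit
H → miss, evict N, frames (F R W H)
W → hit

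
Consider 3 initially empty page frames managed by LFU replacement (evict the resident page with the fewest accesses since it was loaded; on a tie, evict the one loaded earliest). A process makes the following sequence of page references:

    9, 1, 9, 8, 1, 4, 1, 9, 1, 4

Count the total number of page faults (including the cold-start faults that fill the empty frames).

4

9: miss, frames [9]
1: miss, frames [9, 1]
9: hit
8: miss, frames [9, 1, 8]
1: hit
4: miss, evict 8, frames [9, 1, 4]
1: hit
9: hit
1: hit
4: hit
Page faults: 4.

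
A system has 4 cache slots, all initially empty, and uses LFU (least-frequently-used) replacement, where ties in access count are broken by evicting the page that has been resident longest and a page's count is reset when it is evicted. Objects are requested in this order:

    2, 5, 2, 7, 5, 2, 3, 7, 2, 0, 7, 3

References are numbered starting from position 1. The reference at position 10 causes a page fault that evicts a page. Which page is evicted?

pos 1: 2: fault, frames {2}
pos 2: 5: fault, frames {2,5}
pos 3: 2: hit
pos 4: 7: fault, frames {2,5,7}
pos 5: 5: hit
pos 6: 2: hit
pos 7: 3: fault, frames {2,5,7,3}
pos 8: 7: hit
pos 9: 2: hit
pos 10: 0: fault, evict 3, frames {2,5,7,0}
At position 10, page 3 is evicted.

3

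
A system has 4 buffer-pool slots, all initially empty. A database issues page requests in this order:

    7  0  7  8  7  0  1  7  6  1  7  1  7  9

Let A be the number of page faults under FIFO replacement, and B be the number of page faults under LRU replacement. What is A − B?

1

Under FIFO: F F . F . . F . F . F . . F → 7 faults.
Under LRU: F F . F . . F . F . . . . F → 6 faults.
A − B = 7 − 6 = 1.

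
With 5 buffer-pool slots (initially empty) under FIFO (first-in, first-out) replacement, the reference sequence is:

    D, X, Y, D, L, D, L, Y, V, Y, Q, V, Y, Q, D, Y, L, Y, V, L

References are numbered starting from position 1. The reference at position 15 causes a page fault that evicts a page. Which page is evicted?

pos 1: D: fault, frames {D}
pos 2: X: fault, frames {D,X}
pos 3: Y: fault, frames {D,X,Y}
pos 4: D: hit
pos 5: L: fault, frames {D,X,Y,L}
pos 6: D: hit
pos 7: L: hit
pos 8: Y: hit
pos 9: V: fault, frames {D,X,Y,L,V}
pos 10: Y: hit
pos 11: Q: fault, evict D, frames {X,Y,L,V,Q}
pos 12: V: hit
pos 13: Y: hit
pos 14: Q: hit
pos 15: D: fault, evict X, frames {Y,L,V,Q,D}
At position 15, page X is evicted.

X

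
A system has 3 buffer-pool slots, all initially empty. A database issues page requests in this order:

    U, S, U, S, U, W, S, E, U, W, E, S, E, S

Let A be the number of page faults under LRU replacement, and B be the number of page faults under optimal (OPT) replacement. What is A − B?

2

Under LRU: F F . . . F . F F F . F . . → 7 faults.
Under OPT: F F . . . F . F . . . F . . → 5 faults.
A − B = 7 − 5 = 2.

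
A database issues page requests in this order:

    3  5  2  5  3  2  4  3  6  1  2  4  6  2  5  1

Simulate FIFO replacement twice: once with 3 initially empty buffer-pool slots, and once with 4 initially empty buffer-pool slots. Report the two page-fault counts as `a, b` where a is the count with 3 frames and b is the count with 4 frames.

12, 7

3 frames: F F F . . . F F F F F F F . F F → 12 faults.
4 frames: F F F . . . F . F F . . . . F . → 7 faults.
7 < 12: adding a frame reduced faults, as is typical.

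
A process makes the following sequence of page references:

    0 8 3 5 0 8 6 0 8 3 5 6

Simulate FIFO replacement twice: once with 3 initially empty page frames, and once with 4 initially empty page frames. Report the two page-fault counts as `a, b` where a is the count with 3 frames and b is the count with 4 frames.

9, 10

3 frames: F F F F F F F . . F F . → 9 faults.
4 frames: F F F F . . F F F F F F → 10 faults.
10 > 9: adding a frame increased faults — Belady's anomaly.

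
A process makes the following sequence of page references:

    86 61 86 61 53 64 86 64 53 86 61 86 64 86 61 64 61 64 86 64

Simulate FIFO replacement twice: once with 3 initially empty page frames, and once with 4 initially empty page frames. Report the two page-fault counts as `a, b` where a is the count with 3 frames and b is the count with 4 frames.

3 frames: F F . . F F F . . . F . . . . . . . . . → 6 faults.
4 frames: F F . . F F . . . . . . . . . . . . . . → 4 faults.
4 < 6: adding a frame reduced faults, as is typical.

6, 4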